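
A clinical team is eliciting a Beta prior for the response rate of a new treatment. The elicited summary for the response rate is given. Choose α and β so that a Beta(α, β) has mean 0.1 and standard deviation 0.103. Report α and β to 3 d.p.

Variance = 0.103² = 0.010609. The moment-matching identity α+β = μ(1−μ)/Var − 1 gives
α+β = 0.09/0.010609 − 1 = 7.4834, so α = μ·7.4834 = 0.748 and β = (1−μ)·7.4834 = 6.735.

α = 0.748, β = 6.735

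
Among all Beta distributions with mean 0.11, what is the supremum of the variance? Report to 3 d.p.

Var = μ(1−μ)/(α+β+1), which approaches μ(1−μ) as α+β → 0.
So the supremum is μ(1−μ) = 0.11×0.89 = 0.098.

0.098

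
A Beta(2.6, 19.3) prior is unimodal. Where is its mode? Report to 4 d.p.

With α,β > 1, mode = (α−1)/(α+β−2) = 1.6/19.9 = 0.0804.

0.0804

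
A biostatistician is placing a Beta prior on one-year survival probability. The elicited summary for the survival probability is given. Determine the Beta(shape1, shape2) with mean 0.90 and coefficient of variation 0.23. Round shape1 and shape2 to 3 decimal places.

Var = (CV·μ)² = (0.23×0.90)² = 0.042849.
shape1+shape2 = μ(1−μ)/Var − 1 = 0.0900/0.042849 − 1 = 1.1004.
Thus shape1 = 0.90·1.1004 = 0.990 and shape2 = 0.10·1.1004 = 0.110.

shape1 = 0.990, shape2 = 0.110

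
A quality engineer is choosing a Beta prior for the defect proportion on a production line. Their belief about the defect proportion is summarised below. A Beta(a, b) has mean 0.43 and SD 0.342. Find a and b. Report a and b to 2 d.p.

a = 0.47, b = 0.62

First σ² = 0.116964. Setting a = μn, b = (1−μ)n with n = a+b,
μ(1−μ)/(n+1) = 0.116964 ⇒ n+1 = 0.2451/0.116964 = 2.0955 ⇒ n = 1.0955.
Hence a = 0.43×1.0955 = 0.47, b = 0.57×1.0955 = 0.62.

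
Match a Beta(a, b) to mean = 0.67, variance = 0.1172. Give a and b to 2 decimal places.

a = 0.59, b = 0.29

By moment matching, a+b = μ(1−μ)/σ² − 1 = (0.67·0.33)/0.1172 − 1 = 1.8865 − 1 = 0.8865.
Since a/(a+b) = μ, a = 0.67·0.8865 = 0.59 and b = 0.33·0.8865 = 0.29.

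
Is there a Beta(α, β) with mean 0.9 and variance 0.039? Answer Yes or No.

Yes

The Beta variance bound is σ² < μ(1−μ).
Here μ(1−μ) = 0.9×0.1 = 0.09, and 0.039 < 0.09.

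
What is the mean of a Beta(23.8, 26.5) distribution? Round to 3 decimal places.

The Beta mean is α/(α+β) = 23.8/(23.8+26.5) = 0.473.

0.473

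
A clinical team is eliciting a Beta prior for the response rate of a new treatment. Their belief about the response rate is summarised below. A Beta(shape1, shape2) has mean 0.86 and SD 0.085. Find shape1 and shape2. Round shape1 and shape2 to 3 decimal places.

Variance = 0.085² = 0.007225. The moment-matching identity shape1+shape2 = μ(1−μ)/Var − 1 gives
shape1+shape2 = 0.1204/0.007225 − 1 = 15.6644, so shape1 = μ·15.6644 = 13.471 and shape2 = (1−μ)·15.6644 = 2.193.

shape1 = 13.471, shape2 = 2.193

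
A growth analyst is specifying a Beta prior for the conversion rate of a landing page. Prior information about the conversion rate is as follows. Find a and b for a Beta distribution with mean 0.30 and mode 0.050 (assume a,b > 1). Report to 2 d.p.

Let s = a+b. Mean gives a = μs = 0.30s; mode gives (a−1)/(s−2) = 0.050.
Substituting: 0.30s − 1 = 0.050(s−2) = 0.050s − 0.100, so 0.250s = 0.900 and s = 3.6000.
Then a = 0.30×3.6000 = 1.08 and b = s−a = 2.52.

a = 1.08, b = 2.52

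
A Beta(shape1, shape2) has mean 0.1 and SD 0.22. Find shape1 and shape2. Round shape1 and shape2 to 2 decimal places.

σ² = 0.22² = 0.0484.
With s = shape1+shape2, Var = μ(1−μ)/(s+1), so s+1 = (0.1×0.9)/0.0484 = 1.8595 and s = 0.8595.
shape1 = μs = 0.09, shape2 = (1−μ)s = 0.77.

shape1 = 0.09, shape2 = 0.77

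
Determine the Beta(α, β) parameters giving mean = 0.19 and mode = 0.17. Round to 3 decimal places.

α = 6.270, β = 26.730

Let s = α+β. Mean gives α = μs = 0.19s; mode gives (α−1)/(s−2) = 0.17.
Substituting: 0.19s − 1 = 0.17(s−2) = 0.17s − 0.34, so 0.02s = 0.66 and s = 33.0000.
Then α = 0.19×33.0000 = 6.270 and β = s−α = 26.730.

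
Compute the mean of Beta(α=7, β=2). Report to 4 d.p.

The Beta mean is α/(α+β) = 7/(7+2) = 0.7778.

0.7778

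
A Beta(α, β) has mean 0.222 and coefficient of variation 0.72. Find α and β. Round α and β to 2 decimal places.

α = 1.28, β = 4.48

Var = (CV·μ)² = (0.72×0.222)² = 0.025549.
α+β = μ(1−μ)/Var − 1 = 0.172716/0.025549 − 1 = 5.7602.
Thus α = 0.222·5.7602 = 1.28 and β = 0.778·5.7602 = 4.48.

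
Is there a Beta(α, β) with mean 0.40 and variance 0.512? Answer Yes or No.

No

The Beta variance bound is σ² < μ(1−μ).
Here μ(1−μ) = 0.40×0.60 = 0.2400, and 0.512 ≥ 0.2400.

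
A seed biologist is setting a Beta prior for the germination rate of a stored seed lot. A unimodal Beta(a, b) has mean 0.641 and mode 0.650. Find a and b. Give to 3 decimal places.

a = 21.367, b = 11.967

Let s = a+b. Mean gives a = μs = 0.641s; mode gives (a−1)/(s−2) = 0.650.
Substituting: 0.641s − 1 = 0.650(s−2) = 0.650s − 1.300, so -0.009s = -0.300 and s = 33.3333.
Then a = 0.641×33.3333 = 21.367 and b = s−a = 11.967.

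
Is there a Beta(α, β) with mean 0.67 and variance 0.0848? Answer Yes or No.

A Beta with mean μ has variance μ(1−μ)/(α+β+1) < μ(1−μ).
Here μ(1−μ) = 0.67×0.33 = 0.2211, and 0.0848 < 0.2211.

Yes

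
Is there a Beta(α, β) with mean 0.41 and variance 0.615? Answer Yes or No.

No

A Beta with mean μ has variance μ(1−μ)/(α+β+1) < μ(1−μ).
Here μ(1−μ) = 0.41×0.59 = 0.2419, and 0.615 ≥ 0.2419.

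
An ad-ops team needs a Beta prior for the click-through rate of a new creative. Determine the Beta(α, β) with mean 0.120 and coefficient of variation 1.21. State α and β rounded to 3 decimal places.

σ = CV·μ = 1.21×0.120 = 0.14520, so σ² = 0.021083.
s+1 = μ(1−μ)/σ² = 0.105600/0.021083 = 5.0088, so s = α+β = 4.0088.
α = μs = 0.481, β = (1−μ)s = 3.528.

α = 0.481, β = 3.528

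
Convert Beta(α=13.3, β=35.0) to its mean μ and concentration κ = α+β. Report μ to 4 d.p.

μ = 0.2754, κ = 48.3

κ = α+β = 13.3+35.0 = 48.3; μ = α/κ = 13.3/48.3 = 0.2754.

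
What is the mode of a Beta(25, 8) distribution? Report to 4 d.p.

The density x^(α−1)(1−x)^(β−1) is maximised at (α−1)/(α+β−2) = 24/31 = 0.7742.

0.7742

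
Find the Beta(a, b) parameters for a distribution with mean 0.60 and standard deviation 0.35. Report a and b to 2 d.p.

First σ² = 0.1225. Setting a = μn, b = (1−μ)n with n = a+b,
μ(1−μ)/(n+1) = 0.1225 ⇒ n+1 = 0.2400/0.1225 = 1.9592 ⇒ n = 0.9592.
Hence a = 0.60×0.9592 = 0.58, b = 0.40×0.9592 = 0.38.

a = 0.58, b = 0.38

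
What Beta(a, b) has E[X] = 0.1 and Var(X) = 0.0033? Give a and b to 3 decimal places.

Let s = a+b. The Beta variance is μ(1−μ)/(s+1).
So s+1 = μ(1−μ)/σ² = (0.1×0.9)/0.0033 = 0.09/0.0033 = 27.2727, giving s = 26.2727.
Then a = μs = 0.1×26.2727 = 2.627 and b = (1−μ)s = 0.9×26.2727 = 23.645.

a = 2.627, b = 23.645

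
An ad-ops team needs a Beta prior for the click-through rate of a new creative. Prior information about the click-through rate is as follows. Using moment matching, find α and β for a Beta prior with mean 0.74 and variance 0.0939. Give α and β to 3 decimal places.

Write ν = α+β; then α = μν and Var = μ(1−μ)/(ν+1).
ν = μ(1−μ)/Var − 1 = 0.1924/0.0939 − 1 = 1.0490.
α = 0.74·1.0490 = 0.776, β = 0.26·1.0490 = 0.273.

α = 0.776, β = 0.273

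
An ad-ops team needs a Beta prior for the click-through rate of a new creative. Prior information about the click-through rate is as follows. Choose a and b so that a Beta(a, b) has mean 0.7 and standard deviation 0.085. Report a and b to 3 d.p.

a = 19.646, b = 8.420

Variance = 0.085² = 0.007225. The moment-matching identity a+b = μ(1−μ)/Var − 1 gives
a+b = 0.21/0.007225 − 1 = 28.0657, so a = μ·28.0657 = 19.646 and b = (1−μ)·28.0657 = 8.420.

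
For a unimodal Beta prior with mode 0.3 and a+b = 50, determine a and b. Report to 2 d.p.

Mode = (a−1)/(κ−2) with κ = a+b, so a−1 = 0.3·48 = 14.40.
a = 15.40; b = κ − a = 34.60.

a = 15.40, b = 34.60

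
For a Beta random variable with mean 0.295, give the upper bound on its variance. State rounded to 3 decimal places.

0.208

For fixed mean μ the Beta variance is μ(1−μ)/(α+β+1), increasing as α+β decreases.
Its least upper bound (not attained) is μ(1−μ) = 0.295·0.705 = 0.208.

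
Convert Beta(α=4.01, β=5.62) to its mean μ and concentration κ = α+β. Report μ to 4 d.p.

μ = 0.4164, κ = 9.63

κ = α+β = 4.01+5.62 = 9.63; μ = α/κ = 4.01/9.63 = 0.4164.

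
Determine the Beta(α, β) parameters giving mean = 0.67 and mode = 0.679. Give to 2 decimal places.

Let s = α+β. Mean gives α = μs = 0.67s; mode gives (α−1)/(s−2) = 0.679.
Substituting: 0.67s − 1 = 0.679(s−2) = 0.679s − 1.358, so -0.009s = -0.358 and s = 39.7778.
Then α = 0.67×39.7778 = 26.65 and β = s−α = 13.13.

α = 26.65, β = 13.13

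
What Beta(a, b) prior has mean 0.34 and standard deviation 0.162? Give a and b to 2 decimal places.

a = 2.57, b = 4.98

First σ² = 0.026244. Setting a = μn, b = (1−μ)n with n = a+b,
μ(1−μ)/(n+1) = 0.026244 ⇒ n+1 = 0.2244/0.026244 = 8.5505 ⇒ n = 7.5505.
Hence a = 0.34×7.5505 = 2.57, b = 0.66×7.5505 = 4.98.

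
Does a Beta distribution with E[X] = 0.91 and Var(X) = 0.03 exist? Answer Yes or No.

The Beta variance bound is σ² < μ(1−μ).
Here μ(1−μ) = 0.91×0.09 = 0.0819, and 0.03 < 0.0819.

Yes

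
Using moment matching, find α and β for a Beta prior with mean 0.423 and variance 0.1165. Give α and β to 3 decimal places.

By moment matching, α+β = μ(1−μ)/σ² − 1 = (0.423·0.577)/0.1165 − 1 = 2.0950 − 1 = 1.0950.
Since α/(α+β) = μ, α = 0.423·1.0950 = 0.463 and β = 0.577·1.0950 = 0.632.

α = 0.463, β = 0.632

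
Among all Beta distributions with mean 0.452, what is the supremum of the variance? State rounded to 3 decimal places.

Var = μ(1−μ)/(α+β+1), which approaches μ(1−μ) as α+β → 0.
So the supremum is μ(1−μ) = 0.452×0.548 = 0.248.

0.248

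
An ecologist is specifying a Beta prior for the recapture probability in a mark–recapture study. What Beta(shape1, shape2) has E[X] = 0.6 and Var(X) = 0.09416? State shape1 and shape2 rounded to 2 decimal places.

shape1 = 0.93, shape2 = 0.62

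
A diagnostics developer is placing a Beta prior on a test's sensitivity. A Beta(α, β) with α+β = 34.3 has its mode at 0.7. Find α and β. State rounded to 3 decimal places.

α = 23.610, β = 10.690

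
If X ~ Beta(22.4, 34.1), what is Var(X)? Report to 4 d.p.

α+β = 56.5 and αβ = 763.84, so Var = αβ/[(α+β)²(α+β+1)] = 763.84/183554.375 = 0.0042.

0.0042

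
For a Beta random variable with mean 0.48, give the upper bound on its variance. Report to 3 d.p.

0.250

Var = μ(1−μ)/(α+β+1), which approaches μ(1−μ) as α+β → 0.
So the supremum is μ(1−μ) = 0.48×0.52 = 0.250.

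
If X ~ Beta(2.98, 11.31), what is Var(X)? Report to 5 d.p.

Var = αβ/[(α+β)²(α+β+1)] = (2.98×11.31)/(14.29²×15.29) = 33.7038/3122.280689 = 0.01079.

0.01079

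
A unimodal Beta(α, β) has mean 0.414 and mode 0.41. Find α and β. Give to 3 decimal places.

α = 18.630, β = 26.370

Let s = α+β. Mean gives α = μs = 0.414s; mode gives (α−1)/(s−2) = 0.41.
Substituting: 0.414s − 1 = 0.41(s−2) = 0.41s − 0.82, so 0.004s = 0.18 and s = 45.0000.
Then α = 0.414×45.0000 = 18.630 and β = s−α = 26.370.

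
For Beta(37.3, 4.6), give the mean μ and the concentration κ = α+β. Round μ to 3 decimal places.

μ = 0.890, κ = 41.9

κ = α+β = 37.3+4.6 = 41.9; μ = α/κ = 37.3/41.9 = 0.890.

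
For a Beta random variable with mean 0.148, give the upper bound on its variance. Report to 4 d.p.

Var = μ(1−μ)/(α+β+1), which approaches μ(1−μ) as α+β → 0.
So the supremum is μ(1−μ) = 0.148×0.852 = 0.1261.

0.1261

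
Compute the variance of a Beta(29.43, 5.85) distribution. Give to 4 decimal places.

0.0038

α+β = 35.28 and αβ = 172.1655, so Var = αβ/[(α+β)²(α+β+1)] = 172.1655/45156.932352 = 0.0038.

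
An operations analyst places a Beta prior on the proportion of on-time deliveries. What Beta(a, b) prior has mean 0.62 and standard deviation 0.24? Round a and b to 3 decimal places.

a = 1.916, b = 1.174

σ² = 0.24² = 0.0576.
With s = a+b, Var = μ(1−μ)/(s+1), so s+1 = (0.62×0.38)/0.0576 = 4.0903 and s = 3.0903.
a = μs = 1.916, b = (1−μ)s = 1.174.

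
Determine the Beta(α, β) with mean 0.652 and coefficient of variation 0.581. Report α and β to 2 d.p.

Var = (CV·μ)² = (0.581×0.652)² = 0.143499.
α+β = μ(1−μ)/Var − 1 = 0.226896/0.143499 − 1 = 0.5812.
Thus α = 0.652·0.5812 = 0.38 and β = 0.348·0.5812 = 0.20.

α = 0.38, β = 0.20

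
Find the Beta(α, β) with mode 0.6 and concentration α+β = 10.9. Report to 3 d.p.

α = 6.340, β = 4.560

Mode = (α−1)/(κ−2) with κ = α+β, so α−1 = 0.6·8.9 = 5.340.
α = 6.340; β = κ − α = 4.560.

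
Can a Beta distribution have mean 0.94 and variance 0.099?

No

A Beta with mean μ has variance μ(1−μ)/(α+β+1) < μ(1−μ).
Here μ(1−μ) = 0.94×0.06 = 0.0564, and 0.099 ≥ 0.0564.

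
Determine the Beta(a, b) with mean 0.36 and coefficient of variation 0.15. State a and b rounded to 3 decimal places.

a = 28.084, b = 49.928

σ = CV·μ = 0.15×0.36 = 0.05400, so σ² = 0.002916.
s+1 = μ(1−μ)/σ² = 0.2304/0.002916 = 79.0123, so s = a+b = 78.0123.
a = μs = 28.084, b = (1−μ)s = 49.928.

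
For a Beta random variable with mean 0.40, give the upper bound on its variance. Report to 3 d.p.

0.240

For fixed mean μ the Beta variance is μ(1−μ)/(α+β+1), increasing as α+β decreases.
Its least upper bound (not attained) is μ(1−μ) = 0.40·0.60 = 0.240.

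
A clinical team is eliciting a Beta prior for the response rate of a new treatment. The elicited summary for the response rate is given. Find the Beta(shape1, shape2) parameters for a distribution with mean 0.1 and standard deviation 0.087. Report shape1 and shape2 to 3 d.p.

shape1 = 1.089, shape2 = 9.802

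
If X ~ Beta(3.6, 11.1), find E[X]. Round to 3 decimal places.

0.245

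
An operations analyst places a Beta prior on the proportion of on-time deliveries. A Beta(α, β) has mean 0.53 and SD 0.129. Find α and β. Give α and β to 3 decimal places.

Variance = 0.129² = 0.016641. The moment-matching identity α+β = μ(1−μ)/Var − 1 gives
α+β = 0.2491/0.016641 − 1 = 13.9691, so α = μ·13.9691 = 7.404 and β = (1−μ)·13.9691 = 6.565.

α = 7.404, β = 6.565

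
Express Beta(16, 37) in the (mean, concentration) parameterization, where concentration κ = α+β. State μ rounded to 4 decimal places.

μ = 0.3019, κ = 53

κ = α+β = 16+37 = 53; μ = α/κ = 16/53 = 0.3019.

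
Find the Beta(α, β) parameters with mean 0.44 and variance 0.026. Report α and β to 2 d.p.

α = 3.73, β = 4.75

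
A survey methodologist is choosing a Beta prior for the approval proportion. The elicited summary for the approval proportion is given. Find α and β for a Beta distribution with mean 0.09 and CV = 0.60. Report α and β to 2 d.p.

Var = (CV·μ)² = (0.60×0.09)² = 0.002916.
α+β = μ(1−μ)/Var − 1 = 0.0819/0.002916 − 1 = 27.0864.
Thus α = 0.09·27.0864 = 2.44 and β = 0.91·27.0864 = 24.65.

α = 2.44, β = 24.65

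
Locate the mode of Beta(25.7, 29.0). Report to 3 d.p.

0.469

With α,β > 1, mode = (α−1)/(α+β−2) = 24.7/52.7 = 0.469.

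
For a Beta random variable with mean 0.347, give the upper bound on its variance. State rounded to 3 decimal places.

0.227

Var = μ(1−μ)/(α+β+1), which approaches μ(1−μ) as α+β → 0.
So the supremum is μ(1−μ) = 0.347×0.653 = 0.227.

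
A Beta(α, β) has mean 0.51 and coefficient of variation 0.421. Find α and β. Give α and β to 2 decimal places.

α = 2.25, β = 2.17

σ = CV·μ = 0.421×0.51 = 0.21471, so σ² = 0.046100.
s+1 = μ(1−μ)/σ² = 0.2499/0.046100 = 5.4208, so s = α+β = 4.4208.
α = μs = 2.25, β = (1−μ)s = 2.17.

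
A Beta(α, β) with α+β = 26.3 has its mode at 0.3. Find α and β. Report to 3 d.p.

Mode = (α−1)/(κ−2) with κ = α+β, so α−1 = 0.3·24.3 = 7.290.
α = 8.290; β = κ − α = 18.010.

α = 8.290, β = 18.010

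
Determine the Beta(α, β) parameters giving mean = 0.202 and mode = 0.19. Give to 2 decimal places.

α = 10.44, β = 41.23

With s = α+β: μ = α/s and mode = (α−1)/(s−2). Eliminating α = μs,
μs − 1 = m(s−2) ⇒ s(μ−m) = 1−2m ⇒ s = 0.62/0.012 = 51.6667.
So α = μs = 10.44, β = (1−μ)s = 41.23.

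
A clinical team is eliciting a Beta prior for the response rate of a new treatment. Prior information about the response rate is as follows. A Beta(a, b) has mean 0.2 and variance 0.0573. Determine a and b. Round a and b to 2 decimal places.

a = 0.36, b = 1.43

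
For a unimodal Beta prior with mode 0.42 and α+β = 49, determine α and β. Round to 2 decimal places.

α = 20.74, β = 28.26

For α,β>1 the mode is (α−1)/(α+β−2), so α = mode·(κ−2)+1 = 0.42×47+1 = 20.74.
And β = (1−mode)·(κ−2)+1 = 0.58×47+1 = 28.26.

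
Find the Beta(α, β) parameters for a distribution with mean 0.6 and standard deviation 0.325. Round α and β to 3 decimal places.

α = 0.763, β = 0.509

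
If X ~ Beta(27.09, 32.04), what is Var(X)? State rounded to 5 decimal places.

0.00413

μ = 27.09/59.13 = 0.458143; Var = μ(1−μ)/(α+β+1) = 0.2482480/60.13 = 0.00413.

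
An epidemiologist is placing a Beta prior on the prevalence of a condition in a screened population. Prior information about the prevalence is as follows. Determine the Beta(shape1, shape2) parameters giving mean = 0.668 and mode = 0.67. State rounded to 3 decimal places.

shape1 = 113.560, shape2 = 56.440

With s = shape1+shape2: μ = shape1/s and mode = (shape1−1)/(s−2). Eliminating shape1 = μs,
μs − 1 = m(s−2) ⇒ s(μ−m) = 1−2m ⇒ s = -0.34/-0.002 = 170.0000.
So shape1 = μs = 113.560, shape2 = (1−μ)s = 56.440.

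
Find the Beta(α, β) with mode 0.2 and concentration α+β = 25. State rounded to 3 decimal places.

α = 5.600, β = 19.400

Since the density peak of Beta(α,β) is at (α−1)/(α+β−2),
α = 1 + 0.2(25−2) = 5.600 and β = 25 − 5.600 = 19.400.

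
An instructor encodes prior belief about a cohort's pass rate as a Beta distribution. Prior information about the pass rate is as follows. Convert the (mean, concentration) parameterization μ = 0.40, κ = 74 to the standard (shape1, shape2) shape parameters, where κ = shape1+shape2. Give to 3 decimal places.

shape1 = 29.600, shape2 = 44.400

shape1 = μκ = 0.40×74 = 29.600 and shape2 = (1−μ)κ = 0.60×74 = 44.400.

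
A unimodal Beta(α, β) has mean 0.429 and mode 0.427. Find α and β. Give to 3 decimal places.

α = 31.317, β = 41.683

Let s = α+β. Mean gives α = μs = 0.429s; mode gives (α−1)/(s−2) = 0.427.
Substituting: 0.429s − 1 = 0.427(s−2) = 0.427s − 0.854, so 0.002s = 0.146 and s = 73.0000.
Then α = 0.429×73.0000 = 31.317 and β = s−α = 41.683.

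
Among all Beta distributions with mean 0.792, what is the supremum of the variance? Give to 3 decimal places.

0.165

Var = μ(1−μ)/(α+β+1), which approaches μ(1−μ) as α+β → 0.
So the supremum is μ(1−μ) = 0.792×0.208 = 0.165.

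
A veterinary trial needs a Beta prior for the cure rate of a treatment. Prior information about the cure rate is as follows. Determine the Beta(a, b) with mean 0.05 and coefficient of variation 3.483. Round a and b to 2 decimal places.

a = 0.03, b = 0.54

σ = CV·μ = 3.483×0.05 = 0.17415, so σ² = 0.030328.
s+1 = μ(1−μ)/σ² = 0.0475/0.030328 = 1.5662, so s = a+b = 0.5662.
a = μs = 0.03, b = (1−μ)s = 0.54.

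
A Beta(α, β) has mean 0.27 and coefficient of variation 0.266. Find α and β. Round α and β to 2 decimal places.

Var = (CV·μ)² = (0.266×0.27)² = 0.005158.
α+β = μ(1−μ)/Var − 1 = 0.1971/0.005158 − 1 = 37.2117.
Thus α = 0.27·37.2117 = 10.05 and β = 0.73·37.2117 = 27.16.

α = 10.05, β = 27.16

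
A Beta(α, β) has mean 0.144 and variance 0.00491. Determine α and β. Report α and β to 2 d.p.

α = 3.47, β = 20.63

By moment matching, α+β = μ(1−μ)/σ² − 1 = (0.144·0.856)/0.00491 − 1 = 25.1047 − 1 = 24.1047.
Since α/(α+β) = μ, α = 0.144·24.1047 = 3.47 and β = 0.856·24.1047 = 20.63.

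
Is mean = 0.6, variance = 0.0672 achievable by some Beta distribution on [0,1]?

A Beta with mean μ has variance μ(1−μ)/(α+β+1) < μ(1−μ).
Here μ(1−μ) = 0.6×0.4 = 0.24, and 0.0672 < 0.24.

Yes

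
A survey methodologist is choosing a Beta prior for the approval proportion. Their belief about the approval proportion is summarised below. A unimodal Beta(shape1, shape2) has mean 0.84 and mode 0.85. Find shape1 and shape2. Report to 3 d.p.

shape1 = 58.800, shape2 = 11.200

Let s = shape1+shape2. Mean gives shape1 = μs = 0.84s; mode gives (shape1−1)/(s−2) = 0.85.
Substituting: 0.84s − 1 = 0.85(s−2) = 0.85s − 1.70, so -0.01s = -0.70 and s = 70.0000.
Then shape1 = 0.84×70.0000 = 58.800 and shape2 = s−shape1 = 11.200.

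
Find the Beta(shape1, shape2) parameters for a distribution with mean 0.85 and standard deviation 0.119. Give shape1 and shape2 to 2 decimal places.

shape1 = 6.80, shape2 = 1.20

First σ² = 0.014161. Setting shape1 = μn, shape2 = (1−μ)n with n = shape1+shape2,
μ(1−μ)/(n+1) = 0.014161 ⇒ n+1 = 0.1275/0.014161 = 9.0036 ⇒ n = 8.0036.
Hence shape1 = 0.85×8.0036 = 6.80, shape2 = 0.15×8.0036 = 1.20.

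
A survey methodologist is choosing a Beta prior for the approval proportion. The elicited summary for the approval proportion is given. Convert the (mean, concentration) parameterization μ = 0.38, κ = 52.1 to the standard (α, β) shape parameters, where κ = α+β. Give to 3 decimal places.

Split κ in proportion μ : (1−μ): α = 0.38·52.1 = 19.798, β = 52.1 − 19.798 = 32.302.

α = 19.798, β = 32.302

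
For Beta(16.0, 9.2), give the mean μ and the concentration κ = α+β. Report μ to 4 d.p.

μ = 0.6349, κ = 25.2

κ = α+β = 16.0+9.2 = 25.2; μ = α/κ = 16.0/25.2 = 0.6349.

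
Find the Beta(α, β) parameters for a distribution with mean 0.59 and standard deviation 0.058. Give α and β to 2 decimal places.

First σ² = 0.003364. Setting α = μn, β = (1−μ)n with n = α+β,
μ(1−μ)/(n+1) = 0.003364 ⇒ n+1 = 0.2419/0.003364 = 71.9084 ⇒ n = 70.9084.
Hence α = 0.59×70.9084 = 41.84, β = 0.41×70.9084 = 29.07.

α = 41.84, β = 29.07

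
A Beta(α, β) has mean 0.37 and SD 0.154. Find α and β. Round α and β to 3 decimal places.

α = 3.267, β = 5.562

First σ² = 0.023716. Setting α = μn, β = (1−μ)n with n = α+β,
μ(1−μ)/(n+1) = 0.023716 ⇒ n+1 = 0.2331/0.023716 = 9.8288 ⇒ n = 8.8288.
Hence α = 0.37×8.8288 = 3.267, β = 0.63×8.8288 = 5.562.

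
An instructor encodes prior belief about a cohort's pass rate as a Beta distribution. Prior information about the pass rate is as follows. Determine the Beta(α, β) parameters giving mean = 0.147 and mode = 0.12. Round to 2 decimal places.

With s = α+β: μ = α/s and mode = (α−1)/(s−2). Eliminating α = μs,
μs − 1 = m(s−2) ⇒ s(μ−m) = 1−2m ⇒ s = 0.76/0.027 = 28.1481.
So α = μs = 4.14, β = (1−μ)s = 24.01.

α = 4.14, β = 24.01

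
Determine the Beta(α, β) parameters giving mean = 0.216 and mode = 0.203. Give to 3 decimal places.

α = 9.870, β = 35.823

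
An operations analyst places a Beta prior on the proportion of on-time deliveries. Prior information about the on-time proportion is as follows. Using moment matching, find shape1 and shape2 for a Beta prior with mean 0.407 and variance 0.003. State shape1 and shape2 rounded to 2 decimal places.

Write ν = shape1+shape2; then shape1 = μν and Var = μ(1−μ)/(ν+1).
ν = μ(1−μ)/Var − 1 = 0.241351/0.003 − 1 = 79.4503.
shape1 = 0.407·79.4503 = 32.34, shape2 = 0.593·79.4503 = 47.11.

shape1 = 32.34, shape2 = 47.11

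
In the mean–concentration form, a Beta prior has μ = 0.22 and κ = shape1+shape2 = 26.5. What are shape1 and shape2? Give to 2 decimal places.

Split κ in proportion μ : (1−μ): shape1 = 0.22·26.5 = 5.83, shape2 = 26.5 − 5.83 = 20.67.

shape1 = 5.83, shape2 = 20.67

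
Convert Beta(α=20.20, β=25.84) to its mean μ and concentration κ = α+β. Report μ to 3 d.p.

μ = 0.439, κ = 46.04

κ = α+β = 20.20+25.84 = 46.04; μ = α/κ = 20.20/46.04 = 0.439.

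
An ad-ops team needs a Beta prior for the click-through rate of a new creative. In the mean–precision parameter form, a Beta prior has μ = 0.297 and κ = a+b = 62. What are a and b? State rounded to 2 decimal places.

a = μκ = 0.297×62 = 18.41 and b = (1−μ)κ = 0.703×62 = 43.59.

a = 18.41, b = 43.59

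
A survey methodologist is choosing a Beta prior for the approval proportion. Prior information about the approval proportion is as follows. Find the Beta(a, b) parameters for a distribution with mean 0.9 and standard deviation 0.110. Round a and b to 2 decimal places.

a = 5.79, b = 0.64

First σ² = 0.012100. Setting a = μn, b = (1−μ)n with n = a+b,
μ(1−μ)/(n+1) = 0.012100 ⇒ n+1 = 0.09/0.012100 = 7.4380 ⇒ n = 6.4380.
Hence a = 0.9×6.4380 = 5.79, b = 0.1×6.4380 = 0.64.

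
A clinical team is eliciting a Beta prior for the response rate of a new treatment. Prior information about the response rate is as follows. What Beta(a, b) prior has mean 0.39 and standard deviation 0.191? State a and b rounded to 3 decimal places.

a = 2.153, b = 3.368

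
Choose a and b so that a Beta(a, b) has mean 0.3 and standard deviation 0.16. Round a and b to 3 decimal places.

a = 2.161, b = 5.042

First σ² = 0.0256. Setting a = μn, b = (1−μ)n with n = a+b,
μ(1−μ)/(n+1) = 0.0256 ⇒ n+1 = 0.21/0.0256 = 8.2031 ⇒ n = 7.2031.
Hence a = 0.3×7.2031 = 2.161, b = 0.7×7.2031 = 5.042.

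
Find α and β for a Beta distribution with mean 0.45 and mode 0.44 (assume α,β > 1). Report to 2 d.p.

With s = α+β: μ = α/s and mode = (α−1)/(s−2). Eliminating α = μs,
μs − 1 = m(s−2) ⇒ s(μ−m) = 1−2m ⇒ s = 0.12/0.01 = 12.0000.
So α = μs = 5.40, β = (1−μ)s = 6.60.

α = 5.40, β = 6.60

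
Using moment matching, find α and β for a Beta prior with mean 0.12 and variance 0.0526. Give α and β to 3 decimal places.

α = 0.121, β = 0.887

Write ν = α+β; then α = μν and Var = μ(1−μ)/(ν+1).
ν = μ(1−μ)/Var − 1 = 0.1056/0.0526 − 1 = 1.0076.
α = 0.12·1.0076 = 0.121, β = 0.88·1.0076 = 0.887.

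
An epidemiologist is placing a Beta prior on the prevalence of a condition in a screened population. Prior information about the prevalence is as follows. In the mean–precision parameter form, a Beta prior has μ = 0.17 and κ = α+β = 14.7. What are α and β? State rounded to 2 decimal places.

α = 2.50, β = 12.20

α = μκ = 0.17×14.7 = 2.50 and β = (1−μ)κ = 0.83×14.7 = 12.20.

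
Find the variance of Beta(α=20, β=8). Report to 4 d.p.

0.0070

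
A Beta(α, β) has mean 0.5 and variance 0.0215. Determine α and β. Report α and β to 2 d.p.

Write ν = α+β; then α = μν and Var = μ(1−μ)/(ν+1).
ν = μ(1−μ)/Var − 1 = 0.25/0.0215 − 1 = 10.6279.
α = 0.5·10.6279 = 5.31, β = 0.5·10.6279 = 5.31.

α = 5.31, β = 5.31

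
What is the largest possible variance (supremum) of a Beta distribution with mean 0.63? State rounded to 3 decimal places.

0.233

For fixed mean μ the Beta variance is μ(1−μ)/(α+β+1), increasing as α+β decreases.
Its least upper bound (not attained) is μ(1−μ) = 0.63·0.37 = 0.233.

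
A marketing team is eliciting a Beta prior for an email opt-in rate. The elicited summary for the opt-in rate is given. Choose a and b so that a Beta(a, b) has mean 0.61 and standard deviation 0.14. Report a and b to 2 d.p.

a = 6.79, b = 4.34

σ² = 0.14² = 0.0196.
With s = a+b, Var = μ(1−μ)/(s+1), so s+1 = (0.61×0.39)/0.0196 = 12.1378 and s = 11.1378.
a = μs = 6.79, b = (1−μ)s = 4.34.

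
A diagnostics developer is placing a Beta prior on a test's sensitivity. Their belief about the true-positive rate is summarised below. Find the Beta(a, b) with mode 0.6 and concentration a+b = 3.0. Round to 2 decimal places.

a = 1.60, b = 1.40

Mode = (a−1)/(κ−2) with κ = a+b, so a−1 = 0.6·1.0 = 0.60.
a = 1.60; b = κ − a = 1.40.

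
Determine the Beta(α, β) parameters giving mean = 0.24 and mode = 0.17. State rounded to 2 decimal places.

With s = α+β: μ = α/s and mode = (α−1)/(s−2). Eliminating α = μs,
μs − 1 = m(s−2) ⇒ s(μ−m) = 1−2m ⇒ s = 0.66/0.07 = 9.4286.
So α = μs = 2.26, β = (1−μ)s = 7.17.

α = 2.26, β = 7.17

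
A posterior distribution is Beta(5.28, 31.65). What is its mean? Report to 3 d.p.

0.143

The Beta mean is α/(α+β) = 5.28/(5.28+31.65) = 0.143.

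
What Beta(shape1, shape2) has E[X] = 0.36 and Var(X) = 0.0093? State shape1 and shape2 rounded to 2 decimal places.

shape1 = 8.56, shape2 = 15.22

Write ν = shape1+shape2; then shape1 = μν and Var = μ(1−μ)/(ν+1).
ν = μ(1−μ)/Var − 1 = 0.2304/0.0093 − 1 = 23.7742.
shape1 = 0.36·23.7742 = 8.56, shape2 = 0.64·23.7742 = 15.22.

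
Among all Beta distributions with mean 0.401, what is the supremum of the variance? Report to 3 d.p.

0.240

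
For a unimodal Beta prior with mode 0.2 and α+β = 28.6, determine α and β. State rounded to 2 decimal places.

α = 6.32, β = 22.28

Since the density peak of Beta(α,β) is at (α−1)/(α+β−2),
α = 1 + 0.2(28.6−2) = 6.32 and β = 28.6 − 6.32 = 22.28.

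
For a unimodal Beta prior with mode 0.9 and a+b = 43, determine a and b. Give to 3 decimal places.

Mode = (a−1)/(κ−2) with κ = a+b, so a−1 = 0.9·41 = 36.900.
a = 37.900; b = κ − a = 5.100.

a = 37.900, b = 5.100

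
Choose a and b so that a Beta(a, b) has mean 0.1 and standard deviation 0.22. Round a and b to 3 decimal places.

σ² = 0.22² = 0.0484.
With s = a+b, Var = μ(1−μ)/(s+1), so s+1 = (0.1×0.9)/0.0484 = 1.8595 and s = 0.8595.
a = μs = 0.086, b = (1−μ)s = 0.774.

a = 0.086, b = 0.774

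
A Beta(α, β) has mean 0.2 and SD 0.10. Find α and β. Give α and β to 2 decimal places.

First σ² = 0.0100. Setting α = μn, β = (1−μ)n with n = α+β,
μ(1−μ)/(n+1) = 0.0100 ⇒ n+1 = 0.16/0.0100 = 16.0000 ⇒ n = 15.0000.
Hence α = 0.2×15.0000 = 3.00, β = 0.8×15.0000 = 12.00.

α = 3.00, β = 12.00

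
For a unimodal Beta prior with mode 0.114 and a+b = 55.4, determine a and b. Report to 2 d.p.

a = 7.09, b = 48.31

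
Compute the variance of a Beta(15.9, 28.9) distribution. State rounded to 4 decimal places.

0.0050

α+β = 44.8 and αβ = 459.51, so Var = αβ/[(α+β)²(α+β+1)] = 459.51/91922.432 = 0.0050.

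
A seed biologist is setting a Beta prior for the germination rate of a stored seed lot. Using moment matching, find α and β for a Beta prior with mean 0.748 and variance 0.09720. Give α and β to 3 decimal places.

α = 0.703, β = 0.237

Let s = α+β. The Beta variance is μ(1−μ)/(s+1).
So s+1 = μ(1−μ)/σ² = (0.748×0.252)/0.09720 = 0.188496/0.09720 = 1.9393, giving s = 0.9393.
Then α = μs = 0.748×0.9393 = 0.703 and β = (1−μ)s = 0.252×0.9393 = 0.237.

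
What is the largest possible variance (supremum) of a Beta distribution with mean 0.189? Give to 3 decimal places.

Var = μ(1−μ)/(α+β+1), which approaches μ(1−μ) as α+β → 0.
So the supremum is μ(1−μ) = 0.189×0.811 = 0.153.

0.153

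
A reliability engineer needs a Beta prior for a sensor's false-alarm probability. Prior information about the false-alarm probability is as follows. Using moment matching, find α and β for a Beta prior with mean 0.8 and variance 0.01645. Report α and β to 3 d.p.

Let s = α+β. The Beta variance is μ(1−μ)/(s+1).
So s+1 = μ(1−μ)/σ² = (0.8×0.2)/0.01645 = 0.16/0.01645 = 9.7264, giving s = 8.7264.
Then α = μs = 0.8×8.7264 = 6.981 and β = (1−μ)s = 0.2×8.7264 = 1.745.

α = 6.981, β = 1.745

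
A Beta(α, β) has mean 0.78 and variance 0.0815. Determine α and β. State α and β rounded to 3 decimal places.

α = 0.862, β = 0.243

Let s = α+β. The Beta variance is μ(1−μ)/(s+1).
So s+1 = μ(1−μ)/σ² = (0.78×0.22)/0.0815 = 0.1716/0.0815 = 2.1055, giving s = 1.1055.
Then α = μs = 0.78×1.1055 = 0.862 and β = (1−μ)s = 0.22×1.1055 = 0.243.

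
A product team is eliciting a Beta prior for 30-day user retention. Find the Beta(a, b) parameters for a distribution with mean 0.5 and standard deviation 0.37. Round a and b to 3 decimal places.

Variance = 0.37² = 0.1369. The moment-matching identity a+b = μ(1−μ)/Var − 1 gives
a+b = 0.25/0.1369 − 1 = 0.8262, so a = μ·0.8262 = 0.413 and b = (1−μ)·0.8262 = 0.413.

a = 0.413, b = 0.413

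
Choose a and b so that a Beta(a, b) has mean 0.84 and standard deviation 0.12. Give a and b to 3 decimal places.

a = 7.000, b = 1.333

σ² = 0.12² = 0.0144.
With s = a+b, Var = μ(1−μ)/(s+1), so s+1 = (0.84×0.16)/0.0144 = 9.3333 and s = 8.3333.
a = μs = 7.000, b = (1−μ)s = 1.333.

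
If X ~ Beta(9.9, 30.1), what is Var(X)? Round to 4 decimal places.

Var = αβ/[(α+β)²(α+β+1)] = (9.9×30.1)/(40.0²×41.0) = 297.99/65600.000 = 0.0045.

0.0045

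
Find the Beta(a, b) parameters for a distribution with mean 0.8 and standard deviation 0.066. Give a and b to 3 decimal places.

a = 28.585, b = 7.146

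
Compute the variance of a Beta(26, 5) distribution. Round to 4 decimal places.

0.0042

Var = αβ/[(α+β)²(α+β+1)] = (26×5)/(31²×32) = 130/30752 = 0.0042.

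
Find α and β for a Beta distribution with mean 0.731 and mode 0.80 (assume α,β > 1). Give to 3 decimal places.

With s = α+β: μ = α/s and mode = (α−1)/(s−2). Eliminating α = μs,
μs − 1 = m(s−2) ⇒ s(μ−m) = 1−2m ⇒ s = -0.60/-0.069 = 8.6957.
So α = μs = 6.357, β = (1−μ)s = 2.339.

α = 6.357, β = 2.339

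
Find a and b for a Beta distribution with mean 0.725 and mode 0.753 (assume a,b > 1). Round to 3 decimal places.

a = 13.102, b = 4.970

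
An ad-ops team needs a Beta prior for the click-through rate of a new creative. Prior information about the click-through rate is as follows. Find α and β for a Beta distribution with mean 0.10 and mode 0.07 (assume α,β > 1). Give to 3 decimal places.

With s = α+β: μ = α/s and mode = (α−1)/(s−2). Eliminating α = μs,
μs − 1 = m(s−2) ⇒ s(μ−m) = 1−2m ⇒ s = 0.86/0.03 = 28.6667.
So α = μs = 2.867, β = (1−μ)s = 25.800.

α = 2.867, β = 25.800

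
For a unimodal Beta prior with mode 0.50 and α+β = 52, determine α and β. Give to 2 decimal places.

Mode = (α−1)/(κ−2) with κ = α+β, so α−1 = 0.50·50 = 25.00.
α = 26.00; β = κ − α = 26.00.

α = 26.00, β = 26.00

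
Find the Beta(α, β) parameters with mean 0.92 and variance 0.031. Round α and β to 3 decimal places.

Let s = α+β. The Beta variance is μ(1−μ)/(s+1).
So s+1 = μ(1−μ)/σ² = (0.92×0.08)/0.031 = 0.0736/0.031 = 2.3742, giving s = 1.3742.
Then α = μs = 0.92×1.3742 = 1.264 and β = (1−μ)s = 0.08×1.3742 = 0.110.

α = 1.264, β = 0.110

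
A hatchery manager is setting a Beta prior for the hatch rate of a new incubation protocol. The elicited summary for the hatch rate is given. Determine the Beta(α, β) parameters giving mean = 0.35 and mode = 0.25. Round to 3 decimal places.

Let s = α+β. Mean gives α = μs = 0.35s; mode gives (α−1)/(s−2) = 0.25.
Substituting: 0.35s − 1 = 0.25(s−2) = 0.25s − 0.50, so 0.10s = 0.50 and s = 5.0000.
Then α = 0.35×5.0000 = 1.750 and β = s−α = 3.250.

α = 1.750, β = 3.250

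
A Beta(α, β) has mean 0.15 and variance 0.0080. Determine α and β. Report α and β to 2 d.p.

α = 2.24, β = 12.70

Let s = α+β. The Beta variance is μ(1−μ)/(s+1).
So s+1 = μ(1−μ)/σ² = (0.15×0.85)/0.0080 = 0.1275/0.0080 = 15.9375, giving s = 14.9375.
Then α = μs = 0.15×14.9375 = 2.24 and β = (1−μ)s = 0.85×14.9375 = 12.70.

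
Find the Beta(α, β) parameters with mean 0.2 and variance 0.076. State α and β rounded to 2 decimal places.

Write ν = α+β; then α = μν and Var = μ(1−μ)/(ν+1).
ν = μ(1−μ)/Var − 1 = 0.16/0.076 − 1 = 1.1053.
α = 0.2·1.1053 = 0.22, β = 0.8·1.1053 = 0.88.

α = 0.22, β = 0.88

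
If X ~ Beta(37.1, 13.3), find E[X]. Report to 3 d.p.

E[X] = α/(α+β) = 37.1/50.4 = 0.736.

0.736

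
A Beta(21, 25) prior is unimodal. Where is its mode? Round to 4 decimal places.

The density x^(α−1)(1−x)^(β−1) is maximised at (α−1)/(α+β−2) = 20/44 = 0.4545.

0.4545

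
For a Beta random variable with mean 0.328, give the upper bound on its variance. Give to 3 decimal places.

For fixed mean μ the Beta variance is μ(1−μ)/(α+β+1), increasing as α+β decreases.
Its least upper bound (not attained) is μ(1−μ) = 0.328·0.672 = 0.220.

0.220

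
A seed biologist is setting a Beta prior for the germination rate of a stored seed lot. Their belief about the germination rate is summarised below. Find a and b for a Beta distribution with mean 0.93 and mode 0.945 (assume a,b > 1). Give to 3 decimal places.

Let s = a+b. Mean gives a = μs = 0.93s; mode gives (a−1)/(s−2) = 0.945.
Substituting: 0.93s − 1 = 0.945(s−2) = 0.945s − 1.890, so -0.015s = -0.890 and s = 59.3333.
Then a = 0.93×59.3333 = 55.180 and b = s−a = 4.153.

a = 55.180, b = 4.153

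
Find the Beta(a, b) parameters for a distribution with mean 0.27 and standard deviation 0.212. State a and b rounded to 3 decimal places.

Variance = 0.212² = 0.044944. The moment-matching identity a+b = μ(1−μ)/Var − 1 gives
a+b = 0.1971/0.044944 − 1 = 3.3855, so a = μ·3.3855 = 0.914 and b = (1−μ)·3.3855 = 2.471.

a = 0.914, b = 2.471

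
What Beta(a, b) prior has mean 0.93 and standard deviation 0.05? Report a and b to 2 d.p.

a = 23.29, b = 1.75

σ² = 0.05² = 0.0025.
With s = a+b, Var = μ(1−μ)/(s+1), so s+1 = (0.93×0.07)/0.0025 = 26.0400 and s = 25.0400.
a = μs = 23.29, b = (1−μ)s = 1.75.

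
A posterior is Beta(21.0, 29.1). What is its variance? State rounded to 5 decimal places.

0.00476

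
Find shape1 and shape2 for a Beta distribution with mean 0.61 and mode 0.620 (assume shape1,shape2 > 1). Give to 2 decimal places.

shape1 = 14.64, shape2 = 9.36

Let s = shape1+shape2. Mean gives shape1 = μs = 0.61s; mode gives (shape1−1)/(s−2) = 0.620.
Substituting: 0.61s − 1 = 0.620(s−2) = 0.620s − 1.240, so -0.010s = -0.240 and s = 24.0000.
Then shape1 = 0.61×24.0000 = 14.64 and shape2 = s−shape1 = 9.36.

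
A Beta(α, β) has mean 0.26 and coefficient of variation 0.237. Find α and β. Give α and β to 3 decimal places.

α = 12.915, β = 36.757

σ = CV·μ = 0.237×0.26 = 0.06162, so σ² = 0.003797.
s+1 = μ(1−μ)/σ² = 0.1924/0.003797 = 50.6713, so s = α+β = 49.6713.
α = μs = 12.915, β = (1−μ)s = 36.757.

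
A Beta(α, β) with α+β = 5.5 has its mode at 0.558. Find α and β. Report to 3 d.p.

α = 2.953, β = 2.547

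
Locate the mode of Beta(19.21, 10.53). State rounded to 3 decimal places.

The density x^(α−1)(1−x)^(β−1) is maximised at (α−1)/(α+β−2) = 18.21/27.74 = 0.656.

0.656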